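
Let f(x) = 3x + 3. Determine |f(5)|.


f(5) = 18
|18| = 18

18


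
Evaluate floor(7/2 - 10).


7/2 = 3.5
3.5 - 10 = -6.5
floor(-6.5) = -7

-7


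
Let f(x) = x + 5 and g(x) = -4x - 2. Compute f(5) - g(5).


f(5) = 10
g(5) = -22
Difference = 32

32


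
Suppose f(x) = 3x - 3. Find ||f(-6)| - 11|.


f(-6) = -21
|-21| = 21
|21 - 11| = 10

10


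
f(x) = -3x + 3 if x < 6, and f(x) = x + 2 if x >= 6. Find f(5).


5 satisfies x < 6
f(5) = -12

-12


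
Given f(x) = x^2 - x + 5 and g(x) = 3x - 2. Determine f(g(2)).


g(2) = 4
f(4) = 1*(4)^2 - 1*(4) + 5 = 17

17


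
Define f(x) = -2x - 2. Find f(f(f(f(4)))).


f(4) = -10
f(-10) = 18
f(18) = -38
f(-38) = 74

74


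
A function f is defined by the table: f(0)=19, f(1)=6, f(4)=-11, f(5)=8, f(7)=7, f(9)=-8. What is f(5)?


Reading from the table at x = 5

8


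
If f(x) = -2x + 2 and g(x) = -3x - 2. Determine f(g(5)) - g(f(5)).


14


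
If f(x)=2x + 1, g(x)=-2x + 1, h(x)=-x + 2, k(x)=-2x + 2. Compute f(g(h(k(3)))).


k(3) = -4
h(-4) = 6
g(6) = -11
f(-11) = -21

-21


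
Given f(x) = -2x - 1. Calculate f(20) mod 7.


f(20) = -41
-41 mod 7 = 1

1


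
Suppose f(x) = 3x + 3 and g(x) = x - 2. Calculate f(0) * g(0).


f(0) = 3
g(0) = -2
Product = -6

-6


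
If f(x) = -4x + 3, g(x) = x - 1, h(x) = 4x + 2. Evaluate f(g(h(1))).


h(1) = 6
g(6) = 5
f(5) = -17

-17


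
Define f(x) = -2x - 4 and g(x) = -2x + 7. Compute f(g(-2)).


g(-2) = 11
f(11) = -26

-26


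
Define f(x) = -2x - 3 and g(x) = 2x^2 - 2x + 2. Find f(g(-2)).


g(-2) = 14
f(14) = -31

-31


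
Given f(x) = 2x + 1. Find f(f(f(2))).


f(2) = 5
f(5) = 11
f(11) = 23

23


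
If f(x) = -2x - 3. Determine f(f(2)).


f(2) = -7
f(-7) = 11

11


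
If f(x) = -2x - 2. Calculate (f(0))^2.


f(0) = -2
(-2)^2 = 4

4


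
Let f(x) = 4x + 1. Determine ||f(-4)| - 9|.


f(-4) = -15
|-15| = 15
|15 - 9| = 6

6


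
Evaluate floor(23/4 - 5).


23/4 = 5.75
5.75 - 5 = 0.75
floor(0.75) = 0

0


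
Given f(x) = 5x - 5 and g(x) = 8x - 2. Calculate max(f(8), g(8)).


62


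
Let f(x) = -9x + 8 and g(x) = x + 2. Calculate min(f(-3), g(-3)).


f(-3) = 35
g(-3) = -1
min = -1

-1


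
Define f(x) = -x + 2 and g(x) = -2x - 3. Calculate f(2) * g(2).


f(2) = 0
g(2) = -7
Product = 0

0


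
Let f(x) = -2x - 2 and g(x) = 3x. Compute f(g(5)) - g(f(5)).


f(g(5)) = -32
g(f(5)) = -36
Difference = 4

4


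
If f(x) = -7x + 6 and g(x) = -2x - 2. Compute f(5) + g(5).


f(5) = -29
g(5) = -12
Sum = -41

-41


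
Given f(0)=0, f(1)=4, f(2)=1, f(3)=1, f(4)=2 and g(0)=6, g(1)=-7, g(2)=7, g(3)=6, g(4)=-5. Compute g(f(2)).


f(2) = 1
g(1) = -7

-7


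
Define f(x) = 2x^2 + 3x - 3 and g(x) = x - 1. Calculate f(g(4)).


g(4) = 3
f(3) = 2*(3)^2 + 3*(3) - 3 = 24

24


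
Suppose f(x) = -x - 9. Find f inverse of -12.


Solve -x - 9 = -12
x = (-12 + 9) / (-1) = 3

3


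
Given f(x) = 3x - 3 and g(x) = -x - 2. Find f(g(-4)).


g(-4) = 2
f(2) = 3

3


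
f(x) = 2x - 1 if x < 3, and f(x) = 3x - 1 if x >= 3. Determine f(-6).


-13


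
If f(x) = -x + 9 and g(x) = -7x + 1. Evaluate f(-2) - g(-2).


f(-2) = 11
g(-2) = 15
Difference = -4

-4


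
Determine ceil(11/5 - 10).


11/5 = 2.2
2.2 - 10 = -7.8
ceil(-7.8) = -7

-7


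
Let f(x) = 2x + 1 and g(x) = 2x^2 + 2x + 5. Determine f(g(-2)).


g(-2) = 9
f(9) = 19

19


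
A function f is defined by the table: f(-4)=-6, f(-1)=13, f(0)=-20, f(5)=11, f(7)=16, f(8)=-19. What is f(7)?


Reading from the table at x = 7

16


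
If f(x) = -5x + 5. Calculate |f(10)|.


f(10) = -45
|-45| = 45

45


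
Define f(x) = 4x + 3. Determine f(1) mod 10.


f(1) = 7
7 mod 10 = 7

7


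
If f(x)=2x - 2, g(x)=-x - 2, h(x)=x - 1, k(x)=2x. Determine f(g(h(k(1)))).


k(1) = 2
h(2) = 1
g(1) = -3
f(-3) = -8

-8


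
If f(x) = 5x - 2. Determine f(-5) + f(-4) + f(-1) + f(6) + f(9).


f(-5) = -27
f(-4) = -22
f(-1) = -7
f(6) = 28
f(9) = 43
Sum = 15

15


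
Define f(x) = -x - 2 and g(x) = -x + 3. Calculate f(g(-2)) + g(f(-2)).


f(g(-2)) = -7
g(f(-2)) = 3
Sum = -4

-4


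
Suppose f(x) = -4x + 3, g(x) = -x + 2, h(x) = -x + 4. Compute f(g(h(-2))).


h(-2) = 6
g(6) = -4
f(-4) = 19

19


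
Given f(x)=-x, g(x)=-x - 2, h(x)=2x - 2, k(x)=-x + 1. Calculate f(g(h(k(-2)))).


k(-2) = 3
h(3) = 4
g(4) = -6
f(-6) = 6

6


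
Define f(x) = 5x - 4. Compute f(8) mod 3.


f(8) = 36
36 mod 3 = 0

0


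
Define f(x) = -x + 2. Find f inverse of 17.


-15


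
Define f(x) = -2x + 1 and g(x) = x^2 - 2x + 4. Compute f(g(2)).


-7


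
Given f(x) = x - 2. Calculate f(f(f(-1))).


f(-1) = -3
f(-3) = -5
f(-5) = -7

-7


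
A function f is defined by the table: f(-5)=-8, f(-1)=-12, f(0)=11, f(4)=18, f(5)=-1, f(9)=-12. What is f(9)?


Reading from the table at x = 9

-12


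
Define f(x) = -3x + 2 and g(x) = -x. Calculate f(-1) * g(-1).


f(-1) = 5
g(-1) = 1
Product = 5

5


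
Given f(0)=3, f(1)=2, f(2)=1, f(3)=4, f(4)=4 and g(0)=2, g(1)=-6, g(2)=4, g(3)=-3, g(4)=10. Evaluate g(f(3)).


10


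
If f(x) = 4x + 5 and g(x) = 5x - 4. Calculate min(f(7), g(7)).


31


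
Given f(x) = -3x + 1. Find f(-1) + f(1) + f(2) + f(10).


f(-1) = 4
f(1) = -2
f(2) = -5
f(10) = -29
Sum = -32

-32


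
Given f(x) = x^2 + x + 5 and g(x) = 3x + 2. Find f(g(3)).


g(3) = 11
f(11) = 1*(11)^2 + 1*(11) + 5 = 137

137


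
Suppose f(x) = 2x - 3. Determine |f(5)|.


f(5) = 7
|7| = 7

7


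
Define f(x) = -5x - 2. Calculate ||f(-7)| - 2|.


f(-7) = 33
|33| = 33
|33 - 2| = 31

31


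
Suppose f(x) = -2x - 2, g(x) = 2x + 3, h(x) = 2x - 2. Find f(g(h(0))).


h(0) = -2
g(-2) = -1
f(-1) = 0

0


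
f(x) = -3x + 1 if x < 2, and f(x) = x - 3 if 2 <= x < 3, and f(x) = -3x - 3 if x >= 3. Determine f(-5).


-5 satisfies x < 2
f(-5) = 16

16


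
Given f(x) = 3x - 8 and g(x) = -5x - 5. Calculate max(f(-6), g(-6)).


f(-6) = -26
g(-6) = 25
max = 25

25


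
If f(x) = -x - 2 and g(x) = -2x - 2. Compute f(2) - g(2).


f(2) = -4
g(2) = -6
Difference = 2

2


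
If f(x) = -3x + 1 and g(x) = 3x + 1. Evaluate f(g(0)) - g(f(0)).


f(g(0)) = -2
g(f(0)) = 4
Difference = -6

-6


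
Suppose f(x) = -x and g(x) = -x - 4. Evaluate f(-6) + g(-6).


8


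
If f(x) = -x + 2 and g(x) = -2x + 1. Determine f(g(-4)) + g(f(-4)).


f(g(-4)) = -7
g(f(-4)) = -11
Sum = -18

-18


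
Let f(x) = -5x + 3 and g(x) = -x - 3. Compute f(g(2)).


g(2) = -5
f(-5) = 28

28


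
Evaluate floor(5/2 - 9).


5/2 = 2.5
2.5 - 9 = -6.5
floor(-6.5) = -7

-7


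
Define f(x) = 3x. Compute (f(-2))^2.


f(-2) = -6
(-6)^2 = 36

36


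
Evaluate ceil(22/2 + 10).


22/2 = 11
11 + 10 = 21
ceil(21) = 21

21


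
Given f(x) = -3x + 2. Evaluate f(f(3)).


f(3) = -7
f(-7) = 23

23


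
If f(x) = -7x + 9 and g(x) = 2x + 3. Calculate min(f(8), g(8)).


-47


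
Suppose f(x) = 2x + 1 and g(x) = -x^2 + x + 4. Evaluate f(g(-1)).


5


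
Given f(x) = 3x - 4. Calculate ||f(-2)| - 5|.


f(-2) = -10
|-10| = 10
|10 - 5| = 5

5


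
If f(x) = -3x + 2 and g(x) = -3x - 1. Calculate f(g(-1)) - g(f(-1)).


f(g(-1)) = -4
g(f(-1)) = -16
Difference = 12

12


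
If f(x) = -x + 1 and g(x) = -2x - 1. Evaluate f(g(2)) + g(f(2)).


f(g(2)) = 6
g(f(2)) = 1
Sum = 7

7


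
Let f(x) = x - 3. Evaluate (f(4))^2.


1


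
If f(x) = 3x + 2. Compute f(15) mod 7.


5


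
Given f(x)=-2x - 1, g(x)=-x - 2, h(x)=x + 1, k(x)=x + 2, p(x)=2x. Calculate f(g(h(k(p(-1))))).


p(-1) = -2
k(-2) = 0
h(0) = 1
g(1) = -3
f(-3) = 5

5


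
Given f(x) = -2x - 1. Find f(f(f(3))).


f(3) = -7
f(-7) = 13
f(13) = -27

-27


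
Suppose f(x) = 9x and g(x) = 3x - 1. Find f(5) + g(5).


f(5) = 45
g(5) = 14
Sum = 59

59


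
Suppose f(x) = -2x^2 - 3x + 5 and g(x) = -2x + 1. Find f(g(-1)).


g(-1) = 3
f(3) = (-2)*(3)^2 - 3*(3) + 5 = -22

-22


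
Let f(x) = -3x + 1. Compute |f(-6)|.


f(-6) = 19
|19| = 19

19


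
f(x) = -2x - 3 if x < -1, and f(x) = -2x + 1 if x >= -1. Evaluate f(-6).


9


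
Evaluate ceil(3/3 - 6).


3/3 = 1
1 - 6 = -5
ceil(-5) = -5

-5


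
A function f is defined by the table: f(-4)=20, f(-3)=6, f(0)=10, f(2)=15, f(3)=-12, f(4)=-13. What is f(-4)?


Reading from the table at x = -4

20


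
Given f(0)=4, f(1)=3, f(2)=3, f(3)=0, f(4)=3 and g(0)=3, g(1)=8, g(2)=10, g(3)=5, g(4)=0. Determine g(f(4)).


f(4) = 3
g(3) = 5

5


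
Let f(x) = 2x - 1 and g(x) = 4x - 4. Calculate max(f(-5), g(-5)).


f(-5) = -11
g(-5) = -24
max = -11

-11


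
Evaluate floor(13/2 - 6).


13/2 = 6.5
6.5 - 6 = 0.5
floor(0.5) = 0

0


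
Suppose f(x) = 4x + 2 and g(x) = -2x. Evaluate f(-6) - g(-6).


f(-6) = -22
g(-6) = 12
Difference = -34

-34


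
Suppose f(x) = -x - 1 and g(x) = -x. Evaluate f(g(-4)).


g(-4) = 4
f(4) = -5

-5


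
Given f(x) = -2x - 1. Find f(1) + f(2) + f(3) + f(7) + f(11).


f(1) = -3
f(2) = -5
f(3) = -7
f(7) = -15
f(11) = -23
Sum = -53

-53


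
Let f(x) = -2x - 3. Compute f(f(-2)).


f(-2) = 1
f(1) = -5

-5


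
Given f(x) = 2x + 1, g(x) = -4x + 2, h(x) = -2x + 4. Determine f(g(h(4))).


37


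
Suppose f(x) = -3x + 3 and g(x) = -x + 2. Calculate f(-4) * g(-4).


90


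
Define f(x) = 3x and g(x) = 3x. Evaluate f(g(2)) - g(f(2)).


f(g(2)) = 18
g(f(2)) = 18
Difference = 0

0


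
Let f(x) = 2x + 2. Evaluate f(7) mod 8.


f(7) = 16
16 mod 8 = 0

0


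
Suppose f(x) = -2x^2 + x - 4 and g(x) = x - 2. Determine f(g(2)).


g(2) = 0
f(0) = (-2)*(0)^2 + 1*(0) - 4 = -4

-4


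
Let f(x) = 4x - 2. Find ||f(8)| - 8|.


f(8) = 30
|30| = 30
|30 - 8| = 22

22


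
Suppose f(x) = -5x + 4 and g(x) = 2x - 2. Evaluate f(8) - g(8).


-50


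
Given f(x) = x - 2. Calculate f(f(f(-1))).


-7


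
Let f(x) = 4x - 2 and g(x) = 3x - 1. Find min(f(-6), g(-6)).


f(-6) = -26
g(-6) = -19
min = -26

-26


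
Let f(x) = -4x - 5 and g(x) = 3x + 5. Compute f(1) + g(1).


-1


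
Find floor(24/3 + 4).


12


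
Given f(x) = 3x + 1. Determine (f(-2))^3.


f(-2) = -5
(-5)^3 = -125

-125


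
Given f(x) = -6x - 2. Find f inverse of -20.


Solve -6x - 2 = -20
x = (-20 + 2) / (-6) = 3

3


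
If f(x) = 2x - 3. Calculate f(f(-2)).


f(-2) = -7
f(-7) = -17

-17


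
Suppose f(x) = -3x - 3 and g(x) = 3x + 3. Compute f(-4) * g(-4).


f(-4) = 9
g(-4) = -9
Product = -81

-81


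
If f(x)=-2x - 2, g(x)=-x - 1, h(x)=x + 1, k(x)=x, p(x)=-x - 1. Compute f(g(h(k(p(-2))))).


4


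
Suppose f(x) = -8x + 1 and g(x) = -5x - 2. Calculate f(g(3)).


g(3) = -17
f(-17) = 137

137


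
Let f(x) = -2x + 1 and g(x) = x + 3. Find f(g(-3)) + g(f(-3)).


11


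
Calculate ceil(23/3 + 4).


12


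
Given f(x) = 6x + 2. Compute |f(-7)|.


f(-7) = -40
|-40| = 40

40


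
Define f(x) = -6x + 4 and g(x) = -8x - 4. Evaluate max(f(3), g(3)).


f(3) = -14
g(3) = -28
max = -14

-14


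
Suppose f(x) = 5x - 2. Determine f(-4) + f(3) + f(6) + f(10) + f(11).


f(-4) = -22
f(3) = 13
f(6) = 28
f(10) = 48
f(11) = 53
Sum = 120

120


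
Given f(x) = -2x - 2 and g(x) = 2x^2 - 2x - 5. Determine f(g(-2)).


-16


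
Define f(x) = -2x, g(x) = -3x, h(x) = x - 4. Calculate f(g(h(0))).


-24


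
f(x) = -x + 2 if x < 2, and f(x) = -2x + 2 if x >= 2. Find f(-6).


-6 satisfies x < 2
f(-6) = 8

8


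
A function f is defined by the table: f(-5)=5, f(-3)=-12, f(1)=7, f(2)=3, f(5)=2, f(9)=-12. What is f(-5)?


Reading from the table at x = -5

5


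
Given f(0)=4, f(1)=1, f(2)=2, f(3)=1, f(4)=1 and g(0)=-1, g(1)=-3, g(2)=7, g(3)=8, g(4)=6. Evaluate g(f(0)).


f(0) = 4
g(4) = 6

6


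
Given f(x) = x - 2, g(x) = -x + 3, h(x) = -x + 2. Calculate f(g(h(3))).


h(3) = -1
g(-1) = 4
f(4) = 2

2


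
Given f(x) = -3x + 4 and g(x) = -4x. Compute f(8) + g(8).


f(8) = -20
g(8) = -32
Sum = -52

-52


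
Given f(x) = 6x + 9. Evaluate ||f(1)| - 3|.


f(1) = 15
|15| = 15
|15 - 3| = 12

12


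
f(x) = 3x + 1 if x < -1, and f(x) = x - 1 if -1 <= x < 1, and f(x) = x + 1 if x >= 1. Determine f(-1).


-1 satisfies -1 <= x < 1
f(-1) = -2

-2


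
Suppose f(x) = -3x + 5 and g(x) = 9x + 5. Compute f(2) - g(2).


f(2) = -1
g(2) = 23
Difference = -24

-24


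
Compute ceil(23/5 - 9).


23/5 = 4.6
4.6 - 9 = -4.4
ceil(-4.4) = -4

-4


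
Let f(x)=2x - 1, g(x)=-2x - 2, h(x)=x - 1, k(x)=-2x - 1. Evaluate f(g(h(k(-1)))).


k(-1) = 1
h(1) = 0
g(0) = -2
f(-2) = -5

-5


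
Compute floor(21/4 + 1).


6


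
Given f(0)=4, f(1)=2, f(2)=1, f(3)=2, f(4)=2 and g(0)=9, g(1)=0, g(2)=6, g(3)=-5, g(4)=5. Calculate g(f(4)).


f(4) = 2
g(2) = 6

6


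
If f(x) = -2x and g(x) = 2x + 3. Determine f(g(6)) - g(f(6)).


-9


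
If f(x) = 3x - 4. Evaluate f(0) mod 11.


f(0) = -4
-4 mod 11 = 7

7


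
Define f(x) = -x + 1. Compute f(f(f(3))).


-2


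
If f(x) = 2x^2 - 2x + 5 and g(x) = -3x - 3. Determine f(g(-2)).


g(-2) = 3
f(3) = 2*(3)^2 - 2*(3) + 5 = 17

17


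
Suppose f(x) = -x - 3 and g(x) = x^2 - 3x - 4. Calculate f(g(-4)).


g(-4) = 24
f(24) = -27

-27


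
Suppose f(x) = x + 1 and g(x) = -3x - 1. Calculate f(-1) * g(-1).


f(-1) = 0
g(-1) = 2
Product = 0

0


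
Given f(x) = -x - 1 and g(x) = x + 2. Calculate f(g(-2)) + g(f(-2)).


f(g(-2)) = -1
g(f(-2)) = 3
Sum = 2

2


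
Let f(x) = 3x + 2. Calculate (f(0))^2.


f(0) = 2
(2)^2 = 4

4


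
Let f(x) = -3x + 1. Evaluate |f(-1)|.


f(-1) = 4
|4| = 4

4


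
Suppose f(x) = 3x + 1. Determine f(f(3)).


31


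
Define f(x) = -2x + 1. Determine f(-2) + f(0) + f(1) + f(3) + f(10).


f(-2) = 5
f(0) = 1
f(1) = -1
f(3) = -5
f(10) = -19
Sum = -19

-19


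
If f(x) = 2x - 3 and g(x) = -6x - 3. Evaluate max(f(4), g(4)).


f(4) = 5
g(4) = -27
max = 5

5


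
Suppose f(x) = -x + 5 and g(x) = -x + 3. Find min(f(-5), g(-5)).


f(-5) = 10
g(-5) = 8
min = 8

8


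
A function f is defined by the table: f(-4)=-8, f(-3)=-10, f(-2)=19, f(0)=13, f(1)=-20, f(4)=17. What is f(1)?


Reading from the table at x = 1

-20


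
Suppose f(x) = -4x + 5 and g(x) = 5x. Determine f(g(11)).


g(11) = 55
f(55) = -215

-215


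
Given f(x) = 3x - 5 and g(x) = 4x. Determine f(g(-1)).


g(-1) = -4
f(-4) = -17

-17


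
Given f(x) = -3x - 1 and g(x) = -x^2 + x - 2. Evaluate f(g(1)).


5


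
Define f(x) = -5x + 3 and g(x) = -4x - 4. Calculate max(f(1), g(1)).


-2


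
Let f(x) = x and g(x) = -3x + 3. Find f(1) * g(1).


f(1) = 1
g(1) = 0
Product = 0

0


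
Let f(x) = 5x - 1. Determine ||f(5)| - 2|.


f(5) = 24
|24| = 24
|24 - 2| = 22

22


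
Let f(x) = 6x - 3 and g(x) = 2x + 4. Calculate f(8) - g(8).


f(8) = 45
g(8) = 20
Difference = 25

25


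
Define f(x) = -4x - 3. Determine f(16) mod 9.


f(16) = -67
-67 mod 9 = 5

5


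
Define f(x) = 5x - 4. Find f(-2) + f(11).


37


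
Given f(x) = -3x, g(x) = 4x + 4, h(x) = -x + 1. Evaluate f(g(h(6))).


48


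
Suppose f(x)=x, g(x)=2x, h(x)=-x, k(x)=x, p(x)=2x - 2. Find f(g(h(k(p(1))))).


0


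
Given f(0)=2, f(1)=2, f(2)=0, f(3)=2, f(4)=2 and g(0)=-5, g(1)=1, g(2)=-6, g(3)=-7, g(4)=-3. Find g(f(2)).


f(2) = 0
g(0) = -5

-5


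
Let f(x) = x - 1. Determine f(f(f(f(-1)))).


f(-1) = -2
f(-2) = -3
f(-3) = -4
f(-4) = -5

-5


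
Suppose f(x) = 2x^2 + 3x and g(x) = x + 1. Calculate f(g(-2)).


g(-2) = -1
f(-1) = 2*(-1)^2 + 3*(-1) = -1

-1


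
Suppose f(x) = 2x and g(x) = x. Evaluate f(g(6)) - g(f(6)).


f(g(6)) = 12
g(f(6)) = 12
Difference = 0

0


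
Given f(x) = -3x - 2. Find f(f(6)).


f(6) = -20
f(-20) = 58

58


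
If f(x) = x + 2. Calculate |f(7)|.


f(7) = 9
|9| = 9

9


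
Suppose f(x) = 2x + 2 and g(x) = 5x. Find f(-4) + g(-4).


f(-4) = -6
g(-4) = -20
Sum = -26

-26


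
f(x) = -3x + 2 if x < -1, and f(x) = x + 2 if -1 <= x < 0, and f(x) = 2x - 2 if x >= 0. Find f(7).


7 satisfies x >= 0
f(7) = 12

12


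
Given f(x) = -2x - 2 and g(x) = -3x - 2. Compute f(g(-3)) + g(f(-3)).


f(g(-3)) = -16
g(f(-3)) = -14
Sum = -30

-30


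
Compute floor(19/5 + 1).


19/5 = 3.8
3.8 + 1 = 4.8
floor(4.8) = 4

4


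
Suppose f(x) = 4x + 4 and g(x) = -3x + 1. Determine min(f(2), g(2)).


f(2) = 12
g(2) = -5
min = -5

-5


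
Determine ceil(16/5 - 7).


16/5 = 3.2
3.2 - 7 = -3.8
ceil(-3.8) = -3

-3


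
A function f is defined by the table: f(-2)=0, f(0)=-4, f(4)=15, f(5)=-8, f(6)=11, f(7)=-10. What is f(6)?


Reading from the table at x = 6

11


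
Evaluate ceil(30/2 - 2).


30/2 = 15
15 - 2 = 13
ceil(13) = 13

13


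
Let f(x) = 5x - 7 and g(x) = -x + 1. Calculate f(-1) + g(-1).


f(-1) = -12
g(-1) = 2
Sum = -10

-10


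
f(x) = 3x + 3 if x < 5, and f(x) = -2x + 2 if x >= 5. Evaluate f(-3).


-3 satisfies x < 5
f(-3) = -6

-6


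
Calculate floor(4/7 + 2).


2


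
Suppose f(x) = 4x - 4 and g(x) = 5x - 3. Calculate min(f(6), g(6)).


f(6) = 20
g(6) = 27
min = 20

20


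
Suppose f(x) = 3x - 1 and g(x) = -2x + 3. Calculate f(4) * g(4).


f(4) = 11
g(4) = -5
Product = -55

-55


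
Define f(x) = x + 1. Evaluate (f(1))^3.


f(1) = 2
(2)^3 = 8

8


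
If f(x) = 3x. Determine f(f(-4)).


f(-4) = -12
f(-12) = -36

-36


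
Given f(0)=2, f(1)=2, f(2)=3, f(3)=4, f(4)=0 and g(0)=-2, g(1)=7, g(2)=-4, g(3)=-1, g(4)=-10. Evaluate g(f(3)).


f(3) = 4
g(4) = -10

-10


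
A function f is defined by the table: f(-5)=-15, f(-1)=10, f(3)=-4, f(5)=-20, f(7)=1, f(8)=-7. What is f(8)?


Reading from the table at x = 8

-7


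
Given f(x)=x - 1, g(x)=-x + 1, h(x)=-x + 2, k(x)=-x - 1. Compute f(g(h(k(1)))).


k(1) = -2
h(-2) = 4
g(4) = -3
f(-3) = -4

-4


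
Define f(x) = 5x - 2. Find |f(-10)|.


f(-10) = -52
|-52| = 52

52


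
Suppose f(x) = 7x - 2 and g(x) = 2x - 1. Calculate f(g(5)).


g(5) = 9
f(9) = 61

61


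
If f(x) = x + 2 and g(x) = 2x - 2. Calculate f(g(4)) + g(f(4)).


f(g(4)) = 8
g(f(4)) = 10
Sum = 18

18


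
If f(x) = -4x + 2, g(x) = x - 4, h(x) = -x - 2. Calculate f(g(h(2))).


h(2) = -4
g(-4) = -8
f(-8) = 34

34


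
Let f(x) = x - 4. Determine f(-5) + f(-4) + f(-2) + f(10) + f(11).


f(-5) = -9
f(-4) = -8
f(-2) = -6
f(10) = 6
f(11) = 7
Sum = -10

-10


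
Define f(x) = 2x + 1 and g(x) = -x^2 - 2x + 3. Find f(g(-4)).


-9


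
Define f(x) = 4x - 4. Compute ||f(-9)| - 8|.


32


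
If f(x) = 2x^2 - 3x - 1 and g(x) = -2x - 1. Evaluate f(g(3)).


g(3) = -7
f(-7) = 2*(-7)^2 - 3*(-7) - 1 = 118

118


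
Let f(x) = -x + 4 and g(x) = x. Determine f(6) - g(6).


f(6) = -2
g(6) = 6
Difference = -8

-8


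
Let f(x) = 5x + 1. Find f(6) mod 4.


3


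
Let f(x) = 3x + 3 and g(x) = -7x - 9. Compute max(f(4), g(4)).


15


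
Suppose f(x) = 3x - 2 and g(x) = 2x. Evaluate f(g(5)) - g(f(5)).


2


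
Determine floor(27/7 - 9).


27/7 = 3.8571
3.8571 - 9 = -5.1429
floor(-5.1429) = -6

-6


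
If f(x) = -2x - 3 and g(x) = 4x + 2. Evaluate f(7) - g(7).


f(7) = -17
g(7) = 30
Difference = -47

-47


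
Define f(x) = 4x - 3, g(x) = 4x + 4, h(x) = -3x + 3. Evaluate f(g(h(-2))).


h(-2) = 9
g(9) = 40
f(40) = 157

157


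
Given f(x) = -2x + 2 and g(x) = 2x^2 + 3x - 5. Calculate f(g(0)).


g(0) = -5
f(-5) = 12

12


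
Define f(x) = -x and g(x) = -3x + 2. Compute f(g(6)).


g(6) = -16
f(-16) = 16

16


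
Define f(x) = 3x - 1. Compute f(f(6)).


f(6) = 17
f(17) = 50

50


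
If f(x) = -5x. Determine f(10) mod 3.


f(10) = -50
-50 mod 3 = 1

1


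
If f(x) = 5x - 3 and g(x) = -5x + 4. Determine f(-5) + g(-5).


f(-5) = -28
g(-5) = 29
Sum = 1

1


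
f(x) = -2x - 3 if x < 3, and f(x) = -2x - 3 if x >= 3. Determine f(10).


-23


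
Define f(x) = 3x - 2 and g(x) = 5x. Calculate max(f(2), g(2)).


10


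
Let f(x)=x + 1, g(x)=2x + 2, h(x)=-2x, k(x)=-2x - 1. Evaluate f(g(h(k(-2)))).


k(-2) = 3
h(3) = -6
g(-6) = -10
f(-10) = -9

-9


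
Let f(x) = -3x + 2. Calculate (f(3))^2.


49


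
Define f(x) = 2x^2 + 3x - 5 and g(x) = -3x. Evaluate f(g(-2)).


g(-2) = 6
f(6) = 2*(6)^2 + 3*(6) - 5 = 85

85


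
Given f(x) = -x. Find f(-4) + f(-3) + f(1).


f(-4) = 4
f(-3) = 3
f(1) = -1
Sum = 6

6


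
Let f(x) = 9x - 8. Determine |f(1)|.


1


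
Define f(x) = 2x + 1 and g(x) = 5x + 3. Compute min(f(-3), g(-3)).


f(-3) = -5
g(-3) = -12
min = -12

-12


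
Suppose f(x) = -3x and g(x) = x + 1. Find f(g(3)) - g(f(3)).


-4


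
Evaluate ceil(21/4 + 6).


21/4 = 5.25
5.25 + 6 = 11.25
ceil(11.25) = 12

12


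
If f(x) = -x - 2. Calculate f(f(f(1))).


f(1) = -3
f(-3) = 1
f(1) = -3

-3


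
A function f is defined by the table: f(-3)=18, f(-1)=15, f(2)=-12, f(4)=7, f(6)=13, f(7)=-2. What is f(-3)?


Reading from the table at x = -3

18


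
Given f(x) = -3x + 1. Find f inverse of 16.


Solve -3x + 1 = 16
x = (16 - 1) / (-3) = -5

-5


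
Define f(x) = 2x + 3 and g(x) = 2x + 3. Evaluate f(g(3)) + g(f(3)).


f(g(3)) = 21
g(f(3)) = 21
Sum = 42

42


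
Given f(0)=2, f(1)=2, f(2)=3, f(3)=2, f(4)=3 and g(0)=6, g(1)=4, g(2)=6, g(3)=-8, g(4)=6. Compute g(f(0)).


6


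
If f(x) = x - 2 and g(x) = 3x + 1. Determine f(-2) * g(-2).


f(-2) = -4
g(-2) = -5
Product = 20

20


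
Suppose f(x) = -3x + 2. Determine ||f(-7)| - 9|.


14


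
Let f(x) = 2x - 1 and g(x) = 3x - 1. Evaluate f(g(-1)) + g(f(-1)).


f(g(-1)) = -9
g(f(-1)) = -10
Sum = -19

-19


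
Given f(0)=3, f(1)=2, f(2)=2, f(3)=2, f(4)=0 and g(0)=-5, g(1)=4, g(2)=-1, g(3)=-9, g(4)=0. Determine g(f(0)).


f(0) = 3
g(3) = -9

-9


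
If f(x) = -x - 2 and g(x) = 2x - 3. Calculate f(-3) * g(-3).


f(-3) = 1
g(-3) = -9
Product = -9

-9


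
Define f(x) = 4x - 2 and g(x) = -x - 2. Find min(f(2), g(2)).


f(2) = 6
g(2) = -4
min = -4

-4


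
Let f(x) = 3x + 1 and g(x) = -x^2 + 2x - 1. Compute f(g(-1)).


-11


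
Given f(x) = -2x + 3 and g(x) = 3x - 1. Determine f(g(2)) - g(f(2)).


f(g(2)) = -7
g(f(2)) = -4
Difference = -3

-3


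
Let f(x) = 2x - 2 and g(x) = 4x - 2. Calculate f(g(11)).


g(11) = 42
f(42) = 82

82


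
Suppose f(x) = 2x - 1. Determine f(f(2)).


5


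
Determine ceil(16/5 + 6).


16/5 = 3.2
3.2 + 6 = 9.2
ceil(9.2) = 10

10


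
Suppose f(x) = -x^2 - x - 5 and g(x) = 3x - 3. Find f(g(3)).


g(3) = 6
f(6) = (-1)*(6)^2 - 1*(6) - 5 = -47

-47


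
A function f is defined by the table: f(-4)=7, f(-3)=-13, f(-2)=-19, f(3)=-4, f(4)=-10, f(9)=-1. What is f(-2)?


Reading from the table at x = -2

-19


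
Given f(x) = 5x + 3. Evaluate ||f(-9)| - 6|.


f(-9) = -42
|-42| = 42
|42 - 6| = 36

36


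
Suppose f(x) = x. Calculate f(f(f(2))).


f(2) = 2
f(2) = 2
f(2) = 2

2


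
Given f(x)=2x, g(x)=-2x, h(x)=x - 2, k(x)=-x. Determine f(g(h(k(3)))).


k(3) = -3
h(-3) = -5
g(-5) = 10
f(10) = 20

20


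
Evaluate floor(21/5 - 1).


21/5 = 4.2
4.2 - 1 = 3.2
floor(3.2) = 3

3


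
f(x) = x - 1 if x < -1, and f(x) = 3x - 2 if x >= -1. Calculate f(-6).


-7


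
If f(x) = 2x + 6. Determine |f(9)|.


f(9) = 24
|24| = 24

24


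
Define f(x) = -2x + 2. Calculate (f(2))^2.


4


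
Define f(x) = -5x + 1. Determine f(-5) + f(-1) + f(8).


f(-5) = 26
f(-1) = 6
f(8) = -39
Sum = -7

-7


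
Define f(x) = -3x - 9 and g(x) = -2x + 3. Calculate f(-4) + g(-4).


f(-4) = 3
g(-4) = 11
Sum = 14

14


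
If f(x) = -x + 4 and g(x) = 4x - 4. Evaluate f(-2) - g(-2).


18


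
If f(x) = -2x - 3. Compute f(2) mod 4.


f(2) = -7
-7 mod 4 = 1

1


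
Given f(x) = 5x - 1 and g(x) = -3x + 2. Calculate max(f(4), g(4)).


19


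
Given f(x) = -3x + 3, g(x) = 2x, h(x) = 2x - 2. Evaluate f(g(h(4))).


-33


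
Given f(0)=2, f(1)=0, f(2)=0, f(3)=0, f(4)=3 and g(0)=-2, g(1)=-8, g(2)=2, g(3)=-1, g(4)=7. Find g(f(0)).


2


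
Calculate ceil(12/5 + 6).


9


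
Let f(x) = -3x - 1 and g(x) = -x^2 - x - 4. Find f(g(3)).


g(3) = -16
f(-16) = 47

47


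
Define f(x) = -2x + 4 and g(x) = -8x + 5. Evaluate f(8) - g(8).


f(8) = -12
g(8) = -59
Difference = 47

47


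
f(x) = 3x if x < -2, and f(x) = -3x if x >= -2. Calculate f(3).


-9


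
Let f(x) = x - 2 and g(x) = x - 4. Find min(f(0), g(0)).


f(0) = -2
g(0) = -4
min = -4

-4


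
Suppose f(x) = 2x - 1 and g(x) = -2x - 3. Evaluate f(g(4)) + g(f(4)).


f(g(4)) = -23
g(f(4)) = -17
Sum = -40

-40


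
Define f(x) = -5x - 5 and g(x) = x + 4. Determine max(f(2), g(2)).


f(2) = -15
g(2) = 6
max = 6

6


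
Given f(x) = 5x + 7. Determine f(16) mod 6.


3


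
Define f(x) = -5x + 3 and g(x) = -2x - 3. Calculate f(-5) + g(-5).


35


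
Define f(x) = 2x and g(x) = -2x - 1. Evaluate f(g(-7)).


g(-7) = 13
f(13) = 26

26


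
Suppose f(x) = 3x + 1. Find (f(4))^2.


169


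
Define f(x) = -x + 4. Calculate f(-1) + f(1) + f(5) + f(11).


f(-1) = 5
f(1) = 3
f(5) = -1
f(11) = -7
Sum = 0

0


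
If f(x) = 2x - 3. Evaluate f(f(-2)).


f(-2) = -7
f(-7) = -17

-17


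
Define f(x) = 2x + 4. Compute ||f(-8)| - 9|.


f(-8) = -12
|-12| = 12
|12 - 9| = 3

3


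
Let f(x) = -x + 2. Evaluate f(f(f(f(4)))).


f(4) = -2
f(-2) = 4
f(4) = -2
f(-2) = 4

4


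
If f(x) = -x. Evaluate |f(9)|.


9


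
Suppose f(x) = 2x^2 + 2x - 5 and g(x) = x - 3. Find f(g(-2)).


g(-2) = -5
f(-5) = 2*(-5)^2 + 2*(-5) - 5 = 35

35


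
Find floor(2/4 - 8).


2/4 = 0.5
0.5 - 8 = -7.5
floor(-7.5) = -8

-8


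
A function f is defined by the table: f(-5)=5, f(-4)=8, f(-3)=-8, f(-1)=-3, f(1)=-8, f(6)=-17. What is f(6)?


-17


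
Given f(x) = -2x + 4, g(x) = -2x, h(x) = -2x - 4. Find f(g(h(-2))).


h(-2) = 0
g(0) = 0
f(0) = 4

4


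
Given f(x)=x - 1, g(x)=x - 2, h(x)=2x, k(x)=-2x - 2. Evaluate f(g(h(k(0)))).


k(0) = -2
h(-2) = -4
g(-4) = -6
f(-6) = -7

-7


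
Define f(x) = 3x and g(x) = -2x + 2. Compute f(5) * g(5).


f(5) = 15
g(5) = -8
Product = -120

-120


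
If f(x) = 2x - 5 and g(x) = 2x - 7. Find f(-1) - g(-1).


f(-1) = -7
g(-1) = -9
Difference = 2

2


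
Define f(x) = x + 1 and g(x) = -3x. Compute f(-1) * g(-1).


f(-1) = 0
g(-1) = 3
Product = 0

0


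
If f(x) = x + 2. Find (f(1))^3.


27


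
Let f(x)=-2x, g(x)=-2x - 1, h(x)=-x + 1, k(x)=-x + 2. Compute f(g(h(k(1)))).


k(1) = 1
h(1) = 0
g(0) = -1
f(-1) = 2

2


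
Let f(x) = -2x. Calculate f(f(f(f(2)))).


32


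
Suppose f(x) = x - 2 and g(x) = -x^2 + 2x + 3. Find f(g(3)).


g(3) = 0
f(0) = -2

-2


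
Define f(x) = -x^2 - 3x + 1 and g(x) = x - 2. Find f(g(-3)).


-9


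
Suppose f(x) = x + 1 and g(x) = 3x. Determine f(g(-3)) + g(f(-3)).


f(g(-3)) = -8
g(f(-3)) = -6
Sum = -14

-14


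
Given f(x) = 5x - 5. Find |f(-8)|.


f(-8) = -45
|-45| = 45

45


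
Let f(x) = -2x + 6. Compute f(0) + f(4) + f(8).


f(0) = 6
f(4) = -2
f(8) = -10
Sum = -6

-6


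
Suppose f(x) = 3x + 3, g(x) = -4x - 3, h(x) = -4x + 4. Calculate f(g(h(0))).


-54


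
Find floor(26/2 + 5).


26/2 = 13
13 + 5 = 18
floor(18) = 18

18


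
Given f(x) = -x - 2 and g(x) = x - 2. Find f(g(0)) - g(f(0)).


f(g(0)) = 0
g(f(0)) = -4
Difference = 4

4


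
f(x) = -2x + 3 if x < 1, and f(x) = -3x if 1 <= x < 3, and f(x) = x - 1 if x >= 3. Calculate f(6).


6 satisfies x >= 3
f(6) = 5

5


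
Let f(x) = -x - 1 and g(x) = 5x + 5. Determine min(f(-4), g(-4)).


f(-4) = 3
g(-4) = -15
min = -15

-15


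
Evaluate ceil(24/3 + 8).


24/3 = 8
8 + 8 = 16
ceil(16) = 16

16


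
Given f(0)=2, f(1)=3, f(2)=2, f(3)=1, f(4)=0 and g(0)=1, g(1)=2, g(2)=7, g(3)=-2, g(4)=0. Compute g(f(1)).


f(1) = 3
g(3) = -2

-2


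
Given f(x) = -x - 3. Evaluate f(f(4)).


f(4) = -7
f(-7) = 4

4


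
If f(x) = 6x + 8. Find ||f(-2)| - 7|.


f(-2) = -4
|-4| = 4
|4 - 7| = 3

3


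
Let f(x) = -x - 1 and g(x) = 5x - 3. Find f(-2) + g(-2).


f(-2) = 1
g(-2) = -13
Sum = -12

-12


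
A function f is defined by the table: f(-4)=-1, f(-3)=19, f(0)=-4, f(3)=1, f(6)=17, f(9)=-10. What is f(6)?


Reading from the table at x = 6

17


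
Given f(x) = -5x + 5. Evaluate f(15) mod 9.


f(15) = -70
-70 mod 9 = 2

2


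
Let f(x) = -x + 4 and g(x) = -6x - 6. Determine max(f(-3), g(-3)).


f(-3) = 7
g(-3) = 12
max = 12

12


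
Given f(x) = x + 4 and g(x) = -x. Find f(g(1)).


g(1) = -1
f(-1) = 3

3


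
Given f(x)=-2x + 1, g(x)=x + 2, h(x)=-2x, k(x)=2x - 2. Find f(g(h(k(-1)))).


-19


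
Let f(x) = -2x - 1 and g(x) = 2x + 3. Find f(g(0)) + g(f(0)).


f(g(0)) = -7
g(f(0)) = 1
Sum = -6

-6


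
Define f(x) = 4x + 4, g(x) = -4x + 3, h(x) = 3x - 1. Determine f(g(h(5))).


-208


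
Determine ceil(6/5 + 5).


6/5 = 1.2
1.2 + 5 = 6.2
ceil(6.2) = 7

7


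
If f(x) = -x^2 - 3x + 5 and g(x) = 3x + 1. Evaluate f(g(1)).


g(1) = 4
f(4) = (-1)*(4)^2 - 3*(4) + 5 = -23

-23


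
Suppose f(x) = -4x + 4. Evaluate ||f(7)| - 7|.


17


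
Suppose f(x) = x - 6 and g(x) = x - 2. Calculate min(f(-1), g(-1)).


f(-1) = -7
g(-1) = -3
min = -7

-7


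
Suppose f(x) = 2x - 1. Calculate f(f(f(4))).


f(4) = 7
f(7) = 13
f(13) = 25

25


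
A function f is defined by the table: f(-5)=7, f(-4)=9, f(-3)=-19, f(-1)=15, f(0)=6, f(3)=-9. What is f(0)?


6


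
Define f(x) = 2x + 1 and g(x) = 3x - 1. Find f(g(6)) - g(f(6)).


f(g(6)) = 35
g(f(6)) = 38
Difference = -3

-3


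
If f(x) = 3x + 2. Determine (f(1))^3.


f(1) = 5
(5)^3 = 125

125


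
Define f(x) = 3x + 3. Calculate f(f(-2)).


f(-2) = -3
f(-3) = -6

-6


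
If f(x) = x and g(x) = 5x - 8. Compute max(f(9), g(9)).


f(9) = 9
g(9) = 37
max = 37

37


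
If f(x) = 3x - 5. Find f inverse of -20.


Solve 3x - 5 = -20
x = (-20 + 5) / 3 = -5

-5


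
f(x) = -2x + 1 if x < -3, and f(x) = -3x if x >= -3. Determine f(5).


5 satisfies x >= -3
f(5) = -15

-15


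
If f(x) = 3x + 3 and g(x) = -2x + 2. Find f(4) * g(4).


f(4) = 15
g(4) = -6
Product = -90

-90


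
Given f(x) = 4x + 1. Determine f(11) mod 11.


1


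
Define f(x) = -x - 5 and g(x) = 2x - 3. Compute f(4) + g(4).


f(4) = -9
g(4) = 5
Sum = -4

-4


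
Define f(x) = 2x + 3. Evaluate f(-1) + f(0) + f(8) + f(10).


f(-1) = 1
f(0) = 3
f(8) = 19
f(10) = 23
Sum = 46

46


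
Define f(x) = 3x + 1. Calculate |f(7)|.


f(7) = 22
|22| = 22

22


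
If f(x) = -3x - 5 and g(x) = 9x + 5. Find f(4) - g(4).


f(4) = -17
g(4) = 41
Difference = -58

-58


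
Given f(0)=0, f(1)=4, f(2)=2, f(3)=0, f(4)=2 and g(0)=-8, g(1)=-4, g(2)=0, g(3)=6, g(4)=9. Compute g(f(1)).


f(1) = 4
g(4) = 9

9


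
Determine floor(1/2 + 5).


1/2 = 0.5
0.5 + 5 = 5.5
floor(5.5) = 5

5


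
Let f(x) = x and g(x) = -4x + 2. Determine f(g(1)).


g(1) = -2
f(-2) = -2

-2


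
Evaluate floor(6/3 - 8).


6/3 = 2
2 - 8 = -6
floor(-6) = -6

-6


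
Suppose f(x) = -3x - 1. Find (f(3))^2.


f(3) = -10
(-10)^2 = 100

100


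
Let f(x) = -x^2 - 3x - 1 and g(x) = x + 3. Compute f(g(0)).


g(0) = 3
f(3) = (-1)*(3)^2 - 3*(3) - 1 = -19

-19


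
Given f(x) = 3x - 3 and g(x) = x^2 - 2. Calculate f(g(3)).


g(3) = 7
f(7) = 18

18


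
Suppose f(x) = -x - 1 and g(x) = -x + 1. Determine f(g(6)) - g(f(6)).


f(g(6)) = 4
g(f(6)) = 8
Difference = -4

-4


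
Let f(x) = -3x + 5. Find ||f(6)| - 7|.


f(6) = -13
|-13| = 13
|13 - 7| = 6

6


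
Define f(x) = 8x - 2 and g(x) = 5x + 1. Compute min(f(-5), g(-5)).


f(-5) = -42
g(-5) = -24
min = -42

-42


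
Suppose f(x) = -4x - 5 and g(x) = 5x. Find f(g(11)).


g(11) = 55
f(55) = -225

-225


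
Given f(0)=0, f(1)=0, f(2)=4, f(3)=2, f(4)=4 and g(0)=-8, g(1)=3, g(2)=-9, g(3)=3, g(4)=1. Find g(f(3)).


f(3) = 2
g(2) = -9

-9


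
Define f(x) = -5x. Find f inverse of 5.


Solve -5x = 5
x = (5) / (-5) = -1

-1


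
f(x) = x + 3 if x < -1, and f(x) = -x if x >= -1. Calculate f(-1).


-1 satisfies x >= -1
f(-1) = 1

1


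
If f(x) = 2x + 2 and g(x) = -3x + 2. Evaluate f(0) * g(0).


f(0) = 2
g(0) = 2
Product = 4

4


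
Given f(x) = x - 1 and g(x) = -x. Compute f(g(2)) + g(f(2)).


-4


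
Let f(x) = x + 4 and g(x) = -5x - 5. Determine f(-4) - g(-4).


f(-4) = 0
g(-4) = 15
Difference = -15

-15


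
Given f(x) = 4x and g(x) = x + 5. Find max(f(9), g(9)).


f(9) = 36
g(9) = 14
max = 36

36


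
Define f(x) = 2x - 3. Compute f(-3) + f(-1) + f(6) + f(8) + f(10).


f(-3) = -9
f(-1) = -5
f(6) = 9
f(8) = 13
f(10) = 17
Sum = 25

25


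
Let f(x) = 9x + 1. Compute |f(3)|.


f(3) = 28
|28| = 28

28


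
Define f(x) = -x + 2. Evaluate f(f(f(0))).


f(0) = 2
f(2) = 0
f(0) = 2

2


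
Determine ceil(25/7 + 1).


25/7 = 3.5714
3.5714 + 1 = 4.5714
ceil(4.5714) = 5

5


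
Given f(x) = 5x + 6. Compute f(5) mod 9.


f(5) = 31
31 mod 9 = 4

4


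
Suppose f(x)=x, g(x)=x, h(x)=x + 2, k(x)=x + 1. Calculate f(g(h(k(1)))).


k(1) = 2
h(2) = 4
g(4) = 4
f(4) = 4

4


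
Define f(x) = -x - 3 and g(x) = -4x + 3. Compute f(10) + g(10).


f(10) = -13
g(10) = -37
Sum = -50

-50


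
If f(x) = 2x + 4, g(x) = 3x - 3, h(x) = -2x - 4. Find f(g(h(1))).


h(1) = -6
g(-6) = -21
f(-21) = -38

-38


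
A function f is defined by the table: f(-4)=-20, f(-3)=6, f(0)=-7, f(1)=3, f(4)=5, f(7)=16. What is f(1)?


Reading from the table at x = 1

3


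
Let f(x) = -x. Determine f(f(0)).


f(0) = 0
f(0) = 0

0


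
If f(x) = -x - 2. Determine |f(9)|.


f(9) = -11
|-11| = 11

11


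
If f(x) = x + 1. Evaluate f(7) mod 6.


f(7) = 8
8 mod 6 = 2

2


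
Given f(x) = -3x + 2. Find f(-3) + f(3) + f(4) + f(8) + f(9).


f(-3) = 11
f(3) = -7
f(4) = -10
f(8) = -22
f(9) = -25
Sum = -53

-53


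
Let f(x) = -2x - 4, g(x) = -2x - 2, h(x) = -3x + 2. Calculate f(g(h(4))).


h(4) = -10
g(-10) = 18
f(18) = -40

-40


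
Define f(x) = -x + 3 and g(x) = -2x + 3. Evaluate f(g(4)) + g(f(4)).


f(g(4)) = 8
g(f(4)) = 5
Sum = 13

13


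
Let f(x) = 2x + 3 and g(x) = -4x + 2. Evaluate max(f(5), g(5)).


f(5) = 13
g(5) = -18
max = 13

13


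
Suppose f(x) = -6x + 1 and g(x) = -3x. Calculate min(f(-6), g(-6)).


f(-6) = 37
g(-6) = 18
min = 18

18


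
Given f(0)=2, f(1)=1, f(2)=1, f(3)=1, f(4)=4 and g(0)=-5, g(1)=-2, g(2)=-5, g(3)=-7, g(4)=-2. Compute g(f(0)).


f(0) = 2
g(2) = -5

-5


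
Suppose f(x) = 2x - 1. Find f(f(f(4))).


f(4) = 7
f(7) = 13
f(13) = 25

25


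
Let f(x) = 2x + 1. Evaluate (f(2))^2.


25


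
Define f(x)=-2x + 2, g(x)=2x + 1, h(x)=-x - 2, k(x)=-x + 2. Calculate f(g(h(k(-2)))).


24


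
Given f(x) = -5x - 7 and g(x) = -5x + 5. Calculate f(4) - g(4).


f(4) = -27
g(4) = -15
Difference = -12

-12


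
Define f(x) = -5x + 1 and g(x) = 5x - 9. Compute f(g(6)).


g(6) = 21
f(21) = -104

-104


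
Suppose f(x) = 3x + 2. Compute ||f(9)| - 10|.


f(9) = 29
|29| = 29
|29 - 10| = 19

19


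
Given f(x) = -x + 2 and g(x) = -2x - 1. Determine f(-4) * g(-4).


f(-4) = 6
g(-4) = 7
Product = 42

42


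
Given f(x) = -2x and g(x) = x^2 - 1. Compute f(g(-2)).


g(-2) = 3
f(3) = -6

-6


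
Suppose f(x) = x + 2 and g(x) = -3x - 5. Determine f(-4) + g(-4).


f(-4) = -2
g(-4) = 7
Sum = 5

5


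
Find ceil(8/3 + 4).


8/3 = 2.6667
2.6667 + 4 = 6.6667
ceil(6.6667) = 7

7


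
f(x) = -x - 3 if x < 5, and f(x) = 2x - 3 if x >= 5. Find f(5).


7


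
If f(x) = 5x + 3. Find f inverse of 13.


Solve 5x + 3 = 13
x = (13 - 3) / 5 = 2

2


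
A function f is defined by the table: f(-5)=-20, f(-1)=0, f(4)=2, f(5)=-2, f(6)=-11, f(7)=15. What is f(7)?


Reading from the table at x = 7

15


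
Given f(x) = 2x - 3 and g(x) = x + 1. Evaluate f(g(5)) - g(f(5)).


f(g(5)) = 9
g(f(5)) = 8
Difference = 1

1


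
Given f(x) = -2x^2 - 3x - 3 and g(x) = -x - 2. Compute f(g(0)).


g(0) = -2
f(-2) = (-2)*(-2)^2 - 3*(-2) - 3 = -5

-5


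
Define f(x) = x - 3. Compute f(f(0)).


f(0) = -3
f(-3) = -6

-6


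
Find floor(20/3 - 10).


-4


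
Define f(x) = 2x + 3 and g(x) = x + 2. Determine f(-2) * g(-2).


f(-2) = -1
g(-2) = 0
Product = 0

0


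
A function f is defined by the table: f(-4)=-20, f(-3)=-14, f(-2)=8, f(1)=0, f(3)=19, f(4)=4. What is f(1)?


0


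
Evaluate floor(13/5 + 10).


13/5 = 2.6
2.6 + 10 = 12.6
floor(12.6) = 12

12


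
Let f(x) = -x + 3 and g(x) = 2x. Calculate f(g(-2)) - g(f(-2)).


f(g(-2)) = 7
g(f(-2)) = 10
Difference = -3

-3


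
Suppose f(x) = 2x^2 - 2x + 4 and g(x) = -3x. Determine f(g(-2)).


g(-2) = 6
f(6) = 2*(6)^2 - 2*(6) + 4 = 64

64


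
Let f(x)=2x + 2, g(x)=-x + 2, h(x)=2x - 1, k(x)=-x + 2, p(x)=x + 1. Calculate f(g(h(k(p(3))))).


16


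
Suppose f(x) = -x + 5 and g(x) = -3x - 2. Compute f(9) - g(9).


25


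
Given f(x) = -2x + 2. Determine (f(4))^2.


f(4) = -6
(-6)^2 = 36

36


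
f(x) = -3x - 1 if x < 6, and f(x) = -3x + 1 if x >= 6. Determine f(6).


6 satisfies x >= 6
f(6) = -17

-17


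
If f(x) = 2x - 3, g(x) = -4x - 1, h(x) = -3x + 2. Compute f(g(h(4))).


75


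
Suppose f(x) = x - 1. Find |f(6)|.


f(6) = 5
|5| = 5

5


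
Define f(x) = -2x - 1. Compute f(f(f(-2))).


f(-2) = 3
f(3) = -7
f(-7) = 13

13


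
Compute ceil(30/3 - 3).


30/3 = 10
10 - 3 = 7
ceil(7) = 7

7


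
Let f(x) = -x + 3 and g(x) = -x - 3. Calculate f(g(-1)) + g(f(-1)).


f(g(-1)) = 5
g(f(-1)) = -7
Sum = -2

-2


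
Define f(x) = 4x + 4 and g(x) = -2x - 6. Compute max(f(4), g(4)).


f(4) = 20
g(4) = -14
max = 20

20


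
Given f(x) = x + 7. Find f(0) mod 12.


f(0) = 7
7 mod 12 = 7

7


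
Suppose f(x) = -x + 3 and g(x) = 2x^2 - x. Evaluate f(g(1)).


g(1) = 1
f(1) = 2

2


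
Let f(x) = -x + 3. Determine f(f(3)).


f(3) = 0
f(0) = 3

3


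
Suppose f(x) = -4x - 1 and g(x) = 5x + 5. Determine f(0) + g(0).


f(0) = -1
g(0) = 5
Sum = 4

4


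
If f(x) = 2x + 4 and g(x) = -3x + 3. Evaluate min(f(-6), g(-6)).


f(-6) = -8
g(-6) = 21
min = -8

-8


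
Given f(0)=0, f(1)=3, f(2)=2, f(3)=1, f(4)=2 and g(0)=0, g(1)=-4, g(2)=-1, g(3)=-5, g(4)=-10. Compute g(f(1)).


f(1) = 3
g(3) = -5

-5


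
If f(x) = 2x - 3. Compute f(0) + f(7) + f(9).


f(0) = -3
f(7) = 11
f(9) = 15
Sum = 23

23


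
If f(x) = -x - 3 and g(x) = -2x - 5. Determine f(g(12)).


26


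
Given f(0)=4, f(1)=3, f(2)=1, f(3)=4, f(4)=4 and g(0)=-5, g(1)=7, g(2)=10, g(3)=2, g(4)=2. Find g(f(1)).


f(1) = 3
g(3) = 2

2
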